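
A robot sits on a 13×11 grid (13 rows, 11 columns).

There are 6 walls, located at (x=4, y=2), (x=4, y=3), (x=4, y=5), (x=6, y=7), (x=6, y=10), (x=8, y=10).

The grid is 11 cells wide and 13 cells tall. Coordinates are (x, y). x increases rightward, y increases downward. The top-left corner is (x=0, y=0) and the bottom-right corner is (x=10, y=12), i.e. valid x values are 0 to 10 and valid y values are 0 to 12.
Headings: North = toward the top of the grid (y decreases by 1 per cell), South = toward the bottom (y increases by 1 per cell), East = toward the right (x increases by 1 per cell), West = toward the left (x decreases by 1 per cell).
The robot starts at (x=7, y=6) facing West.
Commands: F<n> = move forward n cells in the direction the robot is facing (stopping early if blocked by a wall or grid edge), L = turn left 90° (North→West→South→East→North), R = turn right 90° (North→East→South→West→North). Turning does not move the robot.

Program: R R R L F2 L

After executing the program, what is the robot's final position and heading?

Start: (x=7, y=6), facing West
  R: turn right, now facing North
  R: turn right, now facing East
  R: turn right, now facing South
  L: turn left, now facing East
  F2: move forward 2, now at (x=9, y=6)
  L: turn left, now facing North
Final: (x=9, y=6), facing North

Answer: Final position: (x=9, y=6), facing North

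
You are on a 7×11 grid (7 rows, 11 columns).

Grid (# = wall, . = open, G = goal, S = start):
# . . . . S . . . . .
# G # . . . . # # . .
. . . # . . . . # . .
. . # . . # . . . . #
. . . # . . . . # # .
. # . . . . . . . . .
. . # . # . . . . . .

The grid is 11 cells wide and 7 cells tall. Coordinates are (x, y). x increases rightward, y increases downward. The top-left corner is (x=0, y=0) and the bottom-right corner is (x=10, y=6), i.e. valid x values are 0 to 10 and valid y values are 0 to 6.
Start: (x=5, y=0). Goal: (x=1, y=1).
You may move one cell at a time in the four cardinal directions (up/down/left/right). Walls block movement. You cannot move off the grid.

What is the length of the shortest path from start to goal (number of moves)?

Answer: Shortest path length: 5

Derivation:
BFS from (x=5, y=0) until reaching (x=1, y=1):
  Distance 0: (x=5, y=0)
  Distance 1: (x=4, y=0), (x=6, y=0), (x=5, y=1)
  Distance 2: (x=3, y=0), (x=7, y=0), (x=4, y=1), (x=6, y=1), (x=5, y=2)
  Distance 3: (x=2, y=0), (x=8, y=0), (x=3, y=1), (x=4, y=2), (x=6, y=2)
  Distance 4: (x=1, y=0), (x=9, y=0), (x=7, y=2), (x=4, y=3), (x=6, y=3)
  Distance 5: (x=10, y=0), (x=1, y=1), (x=9, y=1), (x=3, y=3), (x=7, y=3), (x=4, y=4), (x=6, y=4)  <- goal reached here
One shortest path (5 moves): (x=5, y=0) -> (x=4, y=0) -> (x=3, y=0) -> (x=2, y=0) -> (x=1, y=0) -> (x=1, y=1)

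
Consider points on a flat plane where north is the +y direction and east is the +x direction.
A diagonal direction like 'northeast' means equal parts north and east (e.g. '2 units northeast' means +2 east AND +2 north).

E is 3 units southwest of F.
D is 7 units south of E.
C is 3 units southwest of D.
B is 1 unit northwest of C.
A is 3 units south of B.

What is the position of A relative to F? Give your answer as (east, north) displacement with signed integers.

Place F at the origin (east=0, north=0).
  E is 3 units southwest of F: delta (east=-3, north=-3); E at (east=-3, north=-3).
  D is 7 units south of E: delta (east=+0, north=-7); D at (east=-3, north=-10).
  C is 3 units southwest of D: delta (east=-3, north=-3); C at (east=-6, north=-13).
  B is 1 unit northwest of C: delta (east=-1, north=+1); B at (east=-7, north=-12).
  A is 3 units south of B: delta (east=+0, north=-3); A at (east=-7, north=-15).
Therefore A relative to F: (east=-7, north=-15).

Answer: A is at (east=-7, north=-15) relative to F.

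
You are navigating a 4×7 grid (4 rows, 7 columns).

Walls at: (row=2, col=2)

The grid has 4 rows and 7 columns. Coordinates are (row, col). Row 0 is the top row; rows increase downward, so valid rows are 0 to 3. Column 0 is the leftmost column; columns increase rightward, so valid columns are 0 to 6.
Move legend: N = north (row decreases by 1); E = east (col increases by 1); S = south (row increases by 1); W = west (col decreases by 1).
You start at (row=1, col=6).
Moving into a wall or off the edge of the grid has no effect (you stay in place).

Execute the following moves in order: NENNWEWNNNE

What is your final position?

Start: (row=1, col=6)
  N (north): (row=1, col=6) -> (row=0, col=6)
  E (east): blocked, stay at (row=0, col=6)
  N (north): blocked, stay at (row=0, col=6)
  N (north): blocked, stay at (row=0, col=6)
  W (west): (row=0, col=6) -> (row=0, col=5)
  E (east): (row=0, col=5) -> (row=0, col=6)
  W (west): (row=0, col=6) -> (row=0, col=5)
  [×3]N (north): blocked, stay at (row=0, col=5)
  E (east): (row=0, col=5) -> (row=0, col=6)
Final: (row=0, col=6)

Answer: Final position: (row=0, col=6)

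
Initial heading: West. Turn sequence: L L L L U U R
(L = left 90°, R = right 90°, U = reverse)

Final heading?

Answer: Final heading: North

Derivation:
Start: West
  L (left (90° counter-clockwise)) -> South
  L (left (90° counter-clockwise)) -> East
  L (left (90° counter-clockwise)) -> North
  L (left (90° counter-clockwise)) -> West
  U (U-turn (180°)) -> East
  U (U-turn (180°)) -> West
  R (right (90° clockwise)) -> North
Final: North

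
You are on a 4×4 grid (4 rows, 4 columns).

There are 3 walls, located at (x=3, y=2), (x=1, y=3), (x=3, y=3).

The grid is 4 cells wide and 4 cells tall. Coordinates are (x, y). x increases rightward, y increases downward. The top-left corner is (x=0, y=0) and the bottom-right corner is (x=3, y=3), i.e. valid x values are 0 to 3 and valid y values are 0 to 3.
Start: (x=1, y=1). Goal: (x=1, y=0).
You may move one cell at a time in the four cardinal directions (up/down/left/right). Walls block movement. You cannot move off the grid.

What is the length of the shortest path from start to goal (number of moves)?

Answer: Shortest path length: 1

Derivation:
BFS from (x=1, y=1) until reaching (x=1, y=0):
  Distance 0: (x=1, y=1)
  Distance 1: (x=1, y=0), (x=0, y=1), (x=2, y=1), (x=1, y=2)  <- goal reached here
One shortest path (1 moves): (x=1, y=1) -> (x=1, y=0)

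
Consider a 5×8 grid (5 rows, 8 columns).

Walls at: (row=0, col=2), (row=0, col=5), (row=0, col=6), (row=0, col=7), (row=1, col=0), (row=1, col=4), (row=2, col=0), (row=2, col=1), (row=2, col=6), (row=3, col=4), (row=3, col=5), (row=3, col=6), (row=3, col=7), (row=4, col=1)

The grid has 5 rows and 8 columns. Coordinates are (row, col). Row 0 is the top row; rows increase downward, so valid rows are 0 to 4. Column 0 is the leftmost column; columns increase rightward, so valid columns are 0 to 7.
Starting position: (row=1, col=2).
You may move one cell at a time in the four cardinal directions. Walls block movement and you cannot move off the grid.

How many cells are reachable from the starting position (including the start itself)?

BFS flood-fill from (row=1, col=2):
  Distance 0: (row=1, col=2)
  Distance 1: (row=1, col=1), (row=1, col=3), (row=2, col=2)
  Distance 2: (row=0, col=1), (row=0, col=3), (row=2, col=3), (row=3, col=2)
  Distance 3: (row=0, col=0), (row=0, col=4), (row=2, col=4), (row=3, col=1), (row=3, col=3), (row=4, col=2)
  Distance 4: (row=2, col=5), (row=3, col=0), (row=4, col=3)
  Distance 5: (row=1, col=5), (row=4, col=0), (row=4, col=4)
  Distance 6: (row=1, col=6), (row=4, col=5)
  Distance 7: (row=1, col=7), (row=4, col=6)
  Distance 8: (row=2, col=7), (row=4, col=7)
Total reachable: 26 (grid has 26 open cells total)

Answer: Reachable cells: 26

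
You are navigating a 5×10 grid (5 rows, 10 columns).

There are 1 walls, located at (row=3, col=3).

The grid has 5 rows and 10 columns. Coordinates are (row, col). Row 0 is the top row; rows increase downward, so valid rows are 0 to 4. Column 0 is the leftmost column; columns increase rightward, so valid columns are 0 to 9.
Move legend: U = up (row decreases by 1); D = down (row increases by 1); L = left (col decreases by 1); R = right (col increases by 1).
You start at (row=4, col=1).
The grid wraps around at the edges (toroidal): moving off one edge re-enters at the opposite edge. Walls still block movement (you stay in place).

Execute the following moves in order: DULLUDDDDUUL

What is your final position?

Start: (row=4, col=1)
  D (down): (row=4, col=1) -> (row=0, col=1)
  U (up): (row=0, col=1) -> (row=4, col=1)
  L (left): (row=4, col=1) -> (row=4, col=0)
  L (left): (row=4, col=0) -> (row=4, col=9)
  U (up): (row=4, col=9) -> (row=3, col=9)
  D (down): (row=3, col=9) -> (row=4, col=9)
  D (down): (row=4, col=9) -> (row=0, col=9)
  D (down): (row=0, col=9) -> (row=1, col=9)
  D (down): (row=1, col=9) -> (row=2, col=9)
  U (up): (row=2, col=9) -> (row=1, col=9)
  U (up): (row=1, col=9) -> (row=0, col=9)
  L (left): (row=0, col=9) -> (row=0, col=8)
Final: (row=0, col=8)

Answer: Final position: (row=0, col=8)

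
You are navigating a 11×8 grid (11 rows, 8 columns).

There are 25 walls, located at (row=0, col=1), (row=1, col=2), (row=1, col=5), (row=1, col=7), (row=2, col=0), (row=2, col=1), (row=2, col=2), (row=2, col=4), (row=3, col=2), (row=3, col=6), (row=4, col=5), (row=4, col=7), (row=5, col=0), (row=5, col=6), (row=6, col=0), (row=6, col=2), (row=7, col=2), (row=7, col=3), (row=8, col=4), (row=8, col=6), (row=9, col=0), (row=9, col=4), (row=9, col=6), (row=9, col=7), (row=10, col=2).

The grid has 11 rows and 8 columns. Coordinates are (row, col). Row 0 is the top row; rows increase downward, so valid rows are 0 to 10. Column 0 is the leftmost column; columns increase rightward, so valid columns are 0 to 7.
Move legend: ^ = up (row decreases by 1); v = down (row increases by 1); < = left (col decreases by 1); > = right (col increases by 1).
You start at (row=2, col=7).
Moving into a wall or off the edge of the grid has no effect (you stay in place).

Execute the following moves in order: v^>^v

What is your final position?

Answer: Final position: (row=3, col=7)

Derivation:
Start: (row=2, col=7)
  v (down): (row=2, col=7) -> (row=3, col=7)
  ^ (up): (row=3, col=7) -> (row=2, col=7)
  > (right): blocked, stay at (row=2, col=7)
  ^ (up): blocked, stay at (row=2, col=7)
  v (down): (row=2, col=7) -> (row=3, col=7)
Final: (row=3, col=7)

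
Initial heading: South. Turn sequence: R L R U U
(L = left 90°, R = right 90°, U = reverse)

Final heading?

Answer: Final heading: West

Derivation:
Start: South
  R (right (90° clockwise)) -> West
  L (left (90° counter-clockwise)) -> South
  R (right (90° clockwise)) -> West
  U (U-turn (180°)) -> East
  U (U-turn (180°)) -> West
Final: West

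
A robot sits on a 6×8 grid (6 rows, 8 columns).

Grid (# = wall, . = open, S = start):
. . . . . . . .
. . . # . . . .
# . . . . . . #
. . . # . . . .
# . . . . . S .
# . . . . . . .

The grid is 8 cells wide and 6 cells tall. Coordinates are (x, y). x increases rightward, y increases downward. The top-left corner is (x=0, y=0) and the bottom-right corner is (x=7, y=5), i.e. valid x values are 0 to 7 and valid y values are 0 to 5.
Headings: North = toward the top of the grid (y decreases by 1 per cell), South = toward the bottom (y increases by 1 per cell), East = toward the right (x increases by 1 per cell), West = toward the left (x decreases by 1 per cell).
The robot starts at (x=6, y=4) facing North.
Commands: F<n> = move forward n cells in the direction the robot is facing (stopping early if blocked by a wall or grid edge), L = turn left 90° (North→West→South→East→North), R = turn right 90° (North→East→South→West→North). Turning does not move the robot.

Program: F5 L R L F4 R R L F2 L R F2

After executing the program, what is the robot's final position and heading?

Start: (x=6, y=4), facing North
  F5: move forward 4/5 (blocked), now at (x=6, y=0)
  L: turn left, now facing West
  R: turn right, now facing North
  L: turn left, now facing West
  F4: move forward 4, now at (x=2, y=0)
  R: turn right, now facing North
  R: turn right, now facing East
  L: turn left, now facing North
  F2: move forward 0/2 (blocked), now at (x=2, y=0)
  L: turn left, now facing West
  R: turn right, now facing North
  F2: move forward 0/2 (blocked), now at (x=2, y=0)
Final: (x=2, y=0), facing North

Answer: Final position: (x=2, y=0), facing North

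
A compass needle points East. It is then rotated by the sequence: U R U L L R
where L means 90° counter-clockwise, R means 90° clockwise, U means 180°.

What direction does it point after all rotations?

Start: East
  U (U-turn (180°)) -> West
  R (right (90° clockwise)) -> North
  U (U-turn (180°)) -> South
  L (left (90° counter-clockwise)) -> East
  L (left (90° counter-clockwise)) -> North
  R (right (90° clockwise)) -> East
Final: East

Answer: Final heading: East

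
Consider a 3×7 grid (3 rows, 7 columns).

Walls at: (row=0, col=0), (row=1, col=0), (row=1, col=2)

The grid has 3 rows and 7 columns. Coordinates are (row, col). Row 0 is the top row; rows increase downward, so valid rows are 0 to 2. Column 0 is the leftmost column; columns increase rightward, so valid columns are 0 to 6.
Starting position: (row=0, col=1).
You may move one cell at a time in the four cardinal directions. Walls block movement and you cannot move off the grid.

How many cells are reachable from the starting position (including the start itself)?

BFS flood-fill from (row=0, col=1):
  Distance 0: (row=0, col=1)
  Distance 1: (row=0, col=2), (row=1, col=1)
  Distance 2: (row=0, col=3), (row=2, col=1)
  Distance 3: (row=0, col=4), (row=1, col=3), (row=2, col=0), (row=2, col=2)
  Distance 4: (row=0, col=5), (row=1, col=4), (row=2, col=3)
  Distance 5: (row=0, col=6), (row=1, col=5), (row=2, col=4)
  Distance 6: (row=1, col=6), (row=2, col=5)
  Distance 7: (row=2, col=6)
Total reachable: 18 (grid has 18 open cells total)

Answer: Reachable cells: 18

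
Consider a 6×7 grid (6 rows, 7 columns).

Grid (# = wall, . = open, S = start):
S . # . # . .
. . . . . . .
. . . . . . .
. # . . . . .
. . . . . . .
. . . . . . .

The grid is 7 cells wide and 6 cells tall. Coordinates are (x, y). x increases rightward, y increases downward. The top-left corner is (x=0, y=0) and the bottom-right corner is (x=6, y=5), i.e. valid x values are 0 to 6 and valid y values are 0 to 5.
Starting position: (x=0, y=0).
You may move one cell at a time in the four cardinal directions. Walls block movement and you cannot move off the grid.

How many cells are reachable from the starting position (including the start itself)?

Answer: Reachable cells: 39

Derivation:
BFS flood-fill from (x=0, y=0):
  Distance 0: (x=0, y=0)
  Distance 1: (x=1, y=0), (x=0, y=1)
  Distance 2: (x=1, y=1), (x=0, y=2)
  Distance 3: (x=2, y=1), (x=1, y=2), (x=0, y=3)
  Distance 4: (x=3, y=1), (x=2, y=2), (x=0, y=4)
  Distance 5: (x=3, y=0), (x=4, y=1), (x=3, y=2), (x=2, y=3), (x=1, y=4), (x=0, y=5)
  Distance 6: (x=5, y=1), (x=4, y=2), (x=3, y=3), (x=2, y=4), (x=1, y=5)
  Distance 7: (x=5, y=0), (x=6, y=1), (x=5, y=2), (x=4, y=3), (x=3, y=4), (x=2, y=5)
  Distance 8: (x=6, y=0), (x=6, y=2), (x=5, y=3), (x=4, y=4), (x=3, y=5)
  Distance 9: (x=6, y=3), (x=5, y=4), (x=4, y=5)
  Distance 10: (x=6, y=4), (x=5, y=5)
  Distance 11: (x=6, y=5)
Total reachable: 39 (grid has 39 open cells total)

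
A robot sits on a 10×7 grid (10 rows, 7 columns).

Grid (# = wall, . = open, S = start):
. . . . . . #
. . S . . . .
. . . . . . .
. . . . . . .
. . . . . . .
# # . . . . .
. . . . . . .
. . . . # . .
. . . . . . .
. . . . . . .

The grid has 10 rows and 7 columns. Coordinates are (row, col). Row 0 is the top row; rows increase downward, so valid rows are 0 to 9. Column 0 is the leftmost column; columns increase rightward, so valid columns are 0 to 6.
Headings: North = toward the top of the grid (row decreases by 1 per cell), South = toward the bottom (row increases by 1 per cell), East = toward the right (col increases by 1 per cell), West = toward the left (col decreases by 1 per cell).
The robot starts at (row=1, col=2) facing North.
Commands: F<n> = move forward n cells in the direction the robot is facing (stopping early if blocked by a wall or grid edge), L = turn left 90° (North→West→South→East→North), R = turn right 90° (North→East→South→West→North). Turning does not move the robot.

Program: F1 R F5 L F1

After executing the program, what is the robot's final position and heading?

Start: (row=1, col=2), facing North
  F1: move forward 1, now at (row=0, col=2)
  R: turn right, now facing East
  F5: move forward 3/5 (blocked), now at (row=0, col=5)
  L: turn left, now facing North
  F1: move forward 0/1 (blocked), now at (row=0, col=5)
Final: (row=0, col=5), facing North

Answer: Final position: (row=0, col=5), facing North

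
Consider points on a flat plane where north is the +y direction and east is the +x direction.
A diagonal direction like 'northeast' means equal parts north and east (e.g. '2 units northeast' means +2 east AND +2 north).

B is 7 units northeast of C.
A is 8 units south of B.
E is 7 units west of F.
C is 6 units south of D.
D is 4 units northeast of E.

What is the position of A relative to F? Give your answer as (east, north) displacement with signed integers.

Place F at the origin (east=0, north=0).
  E is 7 units west of F: delta (east=-7, north=+0); E at (east=-7, north=0).
  D is 4 units northeast of E: delta (east=+4, north=+4); D at (east=-3, north=4).
  C is 6 units south of D: delta (east=+0, north=-6); C at (east=-3, north=-2).
  B is 7 units northeast of C: delta (east=+7, north=+7); B at (east=4, north=5).
  A is 8 units south of B: delta (east=+0, north=-8); A at (east=4, north=-3).
Therefore A relative to F: (east=4, north=-3).

Answer: A is at (east=4, north=-3) relative to F.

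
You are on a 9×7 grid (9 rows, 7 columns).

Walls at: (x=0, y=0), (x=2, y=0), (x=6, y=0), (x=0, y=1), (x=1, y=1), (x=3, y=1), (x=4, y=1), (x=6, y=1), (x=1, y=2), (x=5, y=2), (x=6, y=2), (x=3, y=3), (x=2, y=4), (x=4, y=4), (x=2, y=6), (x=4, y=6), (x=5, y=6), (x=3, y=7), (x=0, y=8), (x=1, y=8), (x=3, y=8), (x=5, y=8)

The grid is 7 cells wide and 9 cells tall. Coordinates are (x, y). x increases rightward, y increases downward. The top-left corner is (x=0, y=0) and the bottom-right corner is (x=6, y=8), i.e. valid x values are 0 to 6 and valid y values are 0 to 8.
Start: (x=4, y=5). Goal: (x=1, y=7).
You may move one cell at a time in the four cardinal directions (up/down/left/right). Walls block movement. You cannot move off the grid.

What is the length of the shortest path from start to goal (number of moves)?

BFS from (x=4, y=5) until reaching (x=1, y=7):
  Distance 0: (x=4, y=5)
  Distance 1: (x=3, y=5), (x=5, y=5)
  Distance 2: (x=3, y=4), (x=5, y=4), (x=2, y=5), (x=6, y=5), (x=3, y=6)
  Distance 3: (x=5, y=3), (x=6, y=4), (x=1, y=5), (x=6, y=6)
  Distance 4: (x=4, y=3), (x=6, y=3), (x=1, y=4), (x=0, y=5), (x=1, y=6), (x=6, y=7)
  Distance 5: (x=4, y=2), (x=1, y=3), (x=0, y=4), (x=0, y=6), (x=1, y=7), (x=5, y=7), (x=6, y=8)  <- goal reached here
One shortest path (5 moves): (x=4, y=5) -> (x=3, y=5) -> (x=2, y=5) -> (x=1, y=5) -> (x=1, y=6) -> (x=1, y=7)

Answer: Shortest path length: 5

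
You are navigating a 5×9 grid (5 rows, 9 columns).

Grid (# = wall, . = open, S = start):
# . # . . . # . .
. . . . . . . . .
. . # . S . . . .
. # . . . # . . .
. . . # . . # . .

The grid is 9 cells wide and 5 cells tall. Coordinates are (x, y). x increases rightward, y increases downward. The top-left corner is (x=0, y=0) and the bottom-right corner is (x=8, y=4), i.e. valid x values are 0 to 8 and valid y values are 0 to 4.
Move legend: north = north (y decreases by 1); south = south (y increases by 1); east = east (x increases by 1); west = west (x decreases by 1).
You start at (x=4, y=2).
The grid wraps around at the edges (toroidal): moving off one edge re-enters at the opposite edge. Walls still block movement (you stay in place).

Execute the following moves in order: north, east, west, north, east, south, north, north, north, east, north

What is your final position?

Answer: Final position: (x=5, y=4)

Derivation:
Start: (x=4, y=2)
  north (north): (x=4, y=2) -> (x=4, y=1)
  east (east): (x=4, y=1) -> (x=5, y=1)
  west (west): (x=5, y=1) -> (x=4, y=1)
  north (north): (x=4, y=1) -> (x=4, y=0)
  east (east): (x=4, y=0) -> (x=5, y=0)
  south (south): (x=5, y=0) -> (x=5, y=1)
  north (north): (x=5, y=1) -> (x=5, y=0)
  north (north): (x=5, y=0) -> (x=5, y=4)
  north (north): blocked, stay at (x=5, y=4)
  east (east): blocked, stay at (x=5, y=4)
  north (north): blocked, stay at (x=5, y=4)
Final: (x=5, y=4)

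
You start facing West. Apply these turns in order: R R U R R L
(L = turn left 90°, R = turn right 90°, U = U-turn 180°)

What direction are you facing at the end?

Start: West
  R (right (90° clockwise)) -> North
  R (right (90° clockwise)) -> East
  U (U-turn (180°)) -> West
  R (right (90° clockwise)) -> North
  R (right (90° clockwise)) -> East
  L (left (90° counter-clockwise)) -> North
Final: North

Answer: Final heading: North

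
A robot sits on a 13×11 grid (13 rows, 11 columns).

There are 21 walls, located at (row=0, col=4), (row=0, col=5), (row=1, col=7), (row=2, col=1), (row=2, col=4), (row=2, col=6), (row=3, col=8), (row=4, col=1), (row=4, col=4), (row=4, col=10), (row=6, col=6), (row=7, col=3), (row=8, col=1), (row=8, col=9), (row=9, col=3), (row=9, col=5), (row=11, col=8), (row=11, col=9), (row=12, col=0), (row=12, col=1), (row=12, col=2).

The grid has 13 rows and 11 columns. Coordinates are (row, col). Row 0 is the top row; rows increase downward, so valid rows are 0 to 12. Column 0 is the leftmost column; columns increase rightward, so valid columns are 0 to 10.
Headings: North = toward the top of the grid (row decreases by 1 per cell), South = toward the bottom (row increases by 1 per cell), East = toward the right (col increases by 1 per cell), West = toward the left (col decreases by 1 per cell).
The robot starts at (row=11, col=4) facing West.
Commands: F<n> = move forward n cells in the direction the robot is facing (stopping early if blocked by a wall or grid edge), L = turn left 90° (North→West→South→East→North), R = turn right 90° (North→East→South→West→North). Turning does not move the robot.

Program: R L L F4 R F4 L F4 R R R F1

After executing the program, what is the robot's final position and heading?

Start: (row=11, col=4), facing West
  R: turn right, now facing North
  L: turn left, now facing West
  L: turn left, now facing South
  F4: move forward 1/4 (blocked), now at (row=12, col=4)
  R: turn right, now facing West
  F4: move forward 1/4 (blocked), now at (row=12, col=3)
  L: turn left, now facing South
  F4: move forward 0/4 (blocked), now at (row=12, col=3)
  R: turn right, now facing West
  R: turn right, now facing North
  R: turn right, now facing East
  F1: move forward 1, now at (row=12, col=4)
Final: (row=12, col=4), facing East

Answer: Final position: (row=12, col=4), facing East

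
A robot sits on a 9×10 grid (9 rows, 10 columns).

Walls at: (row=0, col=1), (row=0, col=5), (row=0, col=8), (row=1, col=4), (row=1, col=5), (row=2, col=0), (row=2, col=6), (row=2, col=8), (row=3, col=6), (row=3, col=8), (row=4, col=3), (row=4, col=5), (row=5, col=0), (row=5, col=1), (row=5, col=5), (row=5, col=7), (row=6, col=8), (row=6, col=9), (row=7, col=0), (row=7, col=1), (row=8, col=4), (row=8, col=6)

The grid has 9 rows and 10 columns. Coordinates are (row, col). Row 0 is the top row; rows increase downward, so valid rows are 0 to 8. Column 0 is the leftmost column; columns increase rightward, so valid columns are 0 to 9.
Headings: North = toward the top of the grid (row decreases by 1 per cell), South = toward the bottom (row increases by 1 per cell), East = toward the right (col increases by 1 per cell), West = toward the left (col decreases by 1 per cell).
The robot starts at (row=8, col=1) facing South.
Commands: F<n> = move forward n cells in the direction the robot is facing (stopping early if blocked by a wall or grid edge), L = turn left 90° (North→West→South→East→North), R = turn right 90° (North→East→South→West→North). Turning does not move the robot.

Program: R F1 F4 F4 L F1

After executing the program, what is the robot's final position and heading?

Start: (row=8, col=1), facing South
  R: turn right, now facing West
  F1: move forward 1, now at (row=8, col=0)
  F4: move forward 0/4 (blocked), now at (row=8, col=0)
  F4: move forward 0/4 (blocked), now at (row=8, col=0)
  L: turn left, now facing South
  F1: move forward 0/1 (blocked), now at (row=8, col=0)
Final: (row=8, col=0), facing South

Answer: Final position: (row=8, col=0), facing South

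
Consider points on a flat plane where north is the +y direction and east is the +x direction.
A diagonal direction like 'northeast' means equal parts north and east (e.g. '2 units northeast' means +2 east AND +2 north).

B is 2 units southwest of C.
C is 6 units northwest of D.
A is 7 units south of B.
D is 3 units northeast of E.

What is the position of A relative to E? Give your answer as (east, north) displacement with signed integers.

Place E at the origin (east=0, north=0).
  D is 3 units northeast of E: delta (east=+3, north=+3); D at (east=3, north=3).
  C is 6 units northwest of D: delta (east=-6, north=+6); C at (east=-3, north=9).
  B is 2 units southwest of C: delta (east=-2, north=-2); B at (east=-5, north=7).
  A is 7 units south of B: delta (east=+0, north=-7); A at (east=-5, north=0).
Therefore A relative to E: (east=-5, north=0).

Answer: A is at (east=-5, north=0) relative to E.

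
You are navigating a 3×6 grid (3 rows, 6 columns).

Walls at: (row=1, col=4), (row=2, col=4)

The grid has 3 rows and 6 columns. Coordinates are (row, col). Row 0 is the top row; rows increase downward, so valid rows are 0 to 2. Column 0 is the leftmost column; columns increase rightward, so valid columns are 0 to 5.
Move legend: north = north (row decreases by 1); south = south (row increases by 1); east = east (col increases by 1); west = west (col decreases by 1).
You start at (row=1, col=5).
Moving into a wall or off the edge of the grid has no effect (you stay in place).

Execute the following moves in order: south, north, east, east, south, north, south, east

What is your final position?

Answer: Final position: (row=2, col=5)

Derivation:
Start: (row=1, col=5)
  south (south): (row=1, col=5) -> (row=2, col=5)
  north (north): (row=2, col=5) -> (row=1, col=5)
  east (east): blocked, stay at (row=1, col=5)
  east (east): blocked, stay at (row=1, col=5)
  south (south): (row=1, col=5) -> (row=2, col=5)
  north (north): (row=2, col=5) -> (row=1, col=5)
  south (south): (row=1, col=5) -> (row=2, col=5)
  east (east): blocked, stay at (row=2, col=5)
Final: (row=2, col=5)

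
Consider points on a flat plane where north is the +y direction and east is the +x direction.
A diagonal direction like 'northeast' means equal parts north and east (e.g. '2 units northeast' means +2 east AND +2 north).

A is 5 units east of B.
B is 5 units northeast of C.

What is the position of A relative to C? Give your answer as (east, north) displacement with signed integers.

Place C at the origin (east=0, north=0).
  B is 5 units northeast of C: delta (east=+5, north=+5); B at (east=5, north=5).
  A is 5 units east of B: delta (east=+5, north=+0); A at (east=10, north=5).
Therefore A relative to C: (east=10, north=5).

Answer: A is at (east=10, north=5) relative to C.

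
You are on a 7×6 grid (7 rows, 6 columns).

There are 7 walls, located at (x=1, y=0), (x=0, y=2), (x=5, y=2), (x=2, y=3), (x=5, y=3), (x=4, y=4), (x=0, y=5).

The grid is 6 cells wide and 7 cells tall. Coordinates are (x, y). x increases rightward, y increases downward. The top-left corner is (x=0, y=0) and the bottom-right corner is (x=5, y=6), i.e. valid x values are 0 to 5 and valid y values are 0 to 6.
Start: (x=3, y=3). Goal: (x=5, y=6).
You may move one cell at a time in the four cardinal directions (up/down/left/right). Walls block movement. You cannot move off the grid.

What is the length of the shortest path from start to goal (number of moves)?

BFS from (x=3, y=3) until reaching (x=5, y=6):
  Distance 0: (x=3, y=3)
  Distance 1: (x=3, y=2), (x=4, y=3), (x=3, y=4)
  Distance 2: (x=3, y=1), (x=2, y=2), (x=4, y=2), (x=2, y=4), (x=3, y=5)
  Distance 3: (x=3, y=0), (x=2, y=1), (x=4, y=1), (x=1, y=2), (x=1, y=4), (x=2, y=5), (x=4, y=5), (x=3, y=6)
  Distance 4: (x=2, y=0), (x=4, y=0), (x=1, y=1), (x=5, y=1), (x=1, y=3), (x=0, y=4), (x=1, y=5), (x=5, y=5), (x=2, y=6), (x=4, y=6)
  Distance 5: (x=5, y=0), (x=0, y=1), (x=0, y=3), (x=5, y=4), (x=1, y=6), (x=5, y=6)  <- goal reached here
One shortest path (5 moves): (x=3, y=3) -> (x=3, y=4) -> (x=3, y=5) -> (x=4, y=5) -> (x=5, y=5) -> (x=5, y=6)

Answer: Shortest path length: 5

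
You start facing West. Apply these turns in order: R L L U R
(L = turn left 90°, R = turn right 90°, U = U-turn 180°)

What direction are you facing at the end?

Start: West
  R (right (90° clockwise)) -> North
  L (left (90° counter-clockwise)) -> West
  L (left (90° counter-clockwise)) -> South
  U (U-turn (180°)) -> North
  R (right (90° clockwise)) -> East
Final: East

Answer: Final heading: East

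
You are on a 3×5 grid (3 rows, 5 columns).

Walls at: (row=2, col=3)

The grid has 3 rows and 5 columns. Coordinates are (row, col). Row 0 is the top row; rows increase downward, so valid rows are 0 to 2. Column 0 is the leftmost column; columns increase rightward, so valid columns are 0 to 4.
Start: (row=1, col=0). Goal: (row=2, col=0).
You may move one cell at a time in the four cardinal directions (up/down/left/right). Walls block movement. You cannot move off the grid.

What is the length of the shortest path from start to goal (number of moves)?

Answer: Shortest path length: 1

Derivation:
BFS from (row=1, col=0) until reaching (row=2, col=0):
  Distance 0: (row=1, col=0)
  Distance 1: (row=0, col=0), (row=1, col=1), (row=2, col=0)  <- goal reached here
One shortest path (1 moves): (row=1, col=0) -> (row=2, col=0)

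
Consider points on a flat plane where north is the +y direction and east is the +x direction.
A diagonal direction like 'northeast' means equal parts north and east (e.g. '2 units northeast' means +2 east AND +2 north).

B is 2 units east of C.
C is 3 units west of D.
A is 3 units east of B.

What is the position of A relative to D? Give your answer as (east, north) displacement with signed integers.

Answer: A is at (east=2, north=0) relative to D.

Derivation:
Place D at the origin (east=0, north=0).
  C is 3 units west of D: delta (east=-3, north=+0); C at (east=-3, north=0).
  B is 2 units east of C: delta (east=+2, north=+0); B at (east=-1, north=0).
  A is 3 units east of B: delta (east=+3, north=+0); A at (east=2, north=0).
Therefore A relative to D: (east=2, north=0).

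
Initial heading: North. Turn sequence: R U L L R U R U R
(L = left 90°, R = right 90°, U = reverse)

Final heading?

Answer: Final heading: North

Derivation:
Start: North
  R (right (90° clockwise)) -> East
  U (U-turn (180°)) -> West
  L (left (90° counter-clockwise)) -> South
  L (left (90° counter-clockwise)) -> East
  R (right (90° clockwise)) -> South
  U (U-turn (180°)) -> North
  R (right (90° clockwise)) -> East
  U (U-turn (180°)) -> West
  R (right (90° clockwise)) -> North
Final: North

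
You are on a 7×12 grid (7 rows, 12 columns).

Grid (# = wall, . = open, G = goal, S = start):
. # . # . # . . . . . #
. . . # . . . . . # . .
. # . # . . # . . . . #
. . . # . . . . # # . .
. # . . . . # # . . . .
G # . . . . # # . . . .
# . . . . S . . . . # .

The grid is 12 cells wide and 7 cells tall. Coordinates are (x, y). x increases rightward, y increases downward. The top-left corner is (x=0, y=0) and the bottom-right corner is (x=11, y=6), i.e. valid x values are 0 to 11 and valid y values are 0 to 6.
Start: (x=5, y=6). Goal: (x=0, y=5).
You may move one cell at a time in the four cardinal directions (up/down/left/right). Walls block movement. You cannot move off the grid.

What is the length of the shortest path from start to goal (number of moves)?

Answer: Shortest path length: 10

Derivation:
BFS from (x=5, y=6) until reaching (x=0, y=5):
  Distance 0: (x=5, y=6)
  Distance 1: (x=5, y=5), (x=4, y=6), (x=6, y=6)
  Distance 2: (x=5, y=4), (x=4, y=5), (x=3, y=6), (x=7, y=6)
  Distance 3: (x=5, y=3), (x=4, y=4), (x=3, y=5), (x=2, y=6), (x=8, y=6)
  Distance 4: (x=5, y=2), (x=4, y=3), (x=6, y=3), (x=3, y=4), (x=2, y=5), (x=8, y=5), (x=1, y=6), (x=9, y=6)
  Distance 5: (x=5, y=1), (x=4, y=2), (x=7, y=3), (x=2, y=4), (x=8, y=4), (x=9, y=5)
  Distance 6: (x=4, y=1), (x=6, y=1), (x=7, y=2), (x=2, y=3), (x=9, y=4), (x=10, y=5)
  Distance 7: (x=4, y=0), (x=6, y=0), (x=7, y=1), (x=2, y=2), (x=8, y=2), (x=1, y=3), (x=10, y=4), (x=11, y=5)
  Distance 8: (x=7, y=0), (x=2, y=1), (x=8, y=1), (x=9, y=2), (x=0, y=3), (x=10, y=3), (x=11, y=4), (x=11, y=6)
  Distance 9: (x=2, y=0), (x=8, y=0), (x=1, y=1), (x=0, y=2), (x=10, y=2), (x=11, y=3), (x=0, y=4)
  Distance 10: (x=9, y=0), (x=0, y=1), (x=10, y=1), (x=0, y=5)  <- goal reached here
One shortest path (10 moves): (x=5, y=6) -> (x=4, y=6) -> (x=3, y=6) -> (x=2, y=6) -> (x=2, y=5) -> (x=2, y=4) -> (x=2, y=3) -> (x=1, y=3) -> (x=0, y=3) -> (x=0, y=4) -> (x=0, y=5)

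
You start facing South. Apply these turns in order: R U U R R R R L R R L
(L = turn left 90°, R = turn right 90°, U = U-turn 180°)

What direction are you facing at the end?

Answer: Final heading: West

Derivation:
Start: South
  R (right (90° clockwise)) -> West
  U (U-turn (180°)) -> East
  U (U-turn (180°)) -> West
  R (right (90° clockwise)) -> North
  R (right (90° clockwise)) -> East
  R (right (90° clockwise)) -> South
  R (right (90° clockwise)) -> West
  L (left (90° counter-clockwise)) -> South
  R (right (90° clockwise)) -> West
  R (right (90° clockwise)) -> North
  L (left (90° counter-clockwise)) -> West
Final: West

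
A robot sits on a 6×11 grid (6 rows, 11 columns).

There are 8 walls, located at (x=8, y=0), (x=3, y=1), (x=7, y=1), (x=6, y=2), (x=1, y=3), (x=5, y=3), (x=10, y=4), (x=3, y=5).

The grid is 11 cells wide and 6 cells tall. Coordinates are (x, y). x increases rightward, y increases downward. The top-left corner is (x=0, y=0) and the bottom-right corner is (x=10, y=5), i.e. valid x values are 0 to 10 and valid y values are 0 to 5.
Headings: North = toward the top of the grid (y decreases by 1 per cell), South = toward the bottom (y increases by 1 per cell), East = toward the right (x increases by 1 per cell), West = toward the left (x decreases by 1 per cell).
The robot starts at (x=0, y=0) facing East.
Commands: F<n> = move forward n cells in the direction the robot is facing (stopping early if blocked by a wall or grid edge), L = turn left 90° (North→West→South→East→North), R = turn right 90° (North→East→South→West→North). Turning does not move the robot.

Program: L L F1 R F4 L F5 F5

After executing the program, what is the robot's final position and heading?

Answer: Final position: (x=0, y=0), facing West

Derivation:
Start: (x=0, y=0), facing East
  L: turn left, now facing North
  L: turn left, now facing West
  F1: move forward 0/1 (blocked), now at (x=0, y=0)
  R: turn right, now facing North
  F4: move forward 0/4 (blocked), now at (x=0, y=0)
  L: turn left, now facing West
  F5: move forward 0/5 (blocked), now at (x=0, y=0)
  F5: move forward 0/5 (blocked), now at (x=0, y=0)
Final: (x=0, y=0), facing West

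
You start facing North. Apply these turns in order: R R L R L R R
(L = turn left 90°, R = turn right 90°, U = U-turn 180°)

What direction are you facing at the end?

Start: North
  R (right (90° clockwise)) -> East
  R (right (90° clockwise)) -> South
  L (left (90° counter-clockwise)) -> East
  R (right (90° clockwise)) -> South
  L (left (90° counter-clockwise)) -> East
  R (right (90° clockwise)) -> South
  R (right (90° clockwise)) -> West
Final: West

Answer: Final heading: West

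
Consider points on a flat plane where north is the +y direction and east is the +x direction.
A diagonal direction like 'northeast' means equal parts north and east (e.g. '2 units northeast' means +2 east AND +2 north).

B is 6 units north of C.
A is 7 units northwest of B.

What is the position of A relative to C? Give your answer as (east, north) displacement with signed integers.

Answer: A is at (east=-7, north=13) relative to C.

Derivation:
Place C at the origin (east=0, north=0).
  B is 6 units north of C: delta (east=+0, north=+6); B at (east=0, north=6).
  A is 7 units northwest of B: delta (east=-7, north=+7); A at (east=-7, north=13).
Therefore A relative to C: (east=-7, north=13).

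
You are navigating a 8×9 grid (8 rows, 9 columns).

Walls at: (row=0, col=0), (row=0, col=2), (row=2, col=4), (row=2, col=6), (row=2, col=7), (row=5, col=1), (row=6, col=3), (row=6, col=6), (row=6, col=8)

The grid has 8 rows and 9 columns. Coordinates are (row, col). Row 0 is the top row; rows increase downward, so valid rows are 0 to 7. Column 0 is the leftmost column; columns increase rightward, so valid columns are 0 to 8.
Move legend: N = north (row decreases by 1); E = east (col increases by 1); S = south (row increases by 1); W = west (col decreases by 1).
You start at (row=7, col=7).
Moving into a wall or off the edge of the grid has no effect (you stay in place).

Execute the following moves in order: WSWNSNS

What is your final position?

Start: (row=7, col=7)
  W (west): (row=7, col=7) -> (row=7, col=6)
  S (south): blocked, stay at (row=7, col=6)
  W (west): (row=7, col=6) -> (row=7, col=5)
  N (north): (row=7, col=5) -> (row=6, col=5)
  S (south): (row=6, col=5) -> (row=7, col=5)
  N (north): (row=7, col=5) -> (row=6, col=5)
  S (south): (row=6, col=5) -> (row=7, col=5)
Final: (row=7, col=5)

Answer: Final position: (row=7, col=5)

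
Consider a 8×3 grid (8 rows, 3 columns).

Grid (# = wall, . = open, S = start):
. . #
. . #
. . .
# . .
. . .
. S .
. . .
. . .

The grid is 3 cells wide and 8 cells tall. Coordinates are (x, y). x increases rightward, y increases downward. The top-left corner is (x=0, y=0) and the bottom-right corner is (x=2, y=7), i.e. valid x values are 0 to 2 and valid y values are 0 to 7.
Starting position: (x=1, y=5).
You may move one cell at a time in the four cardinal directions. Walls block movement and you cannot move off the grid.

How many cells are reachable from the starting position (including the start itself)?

Answer: Reachable cells: 21

Derivation:
BFS flood-fill from (x=1, y=5):
  Distance 0: (x=1, y=5)
  Distance 1: (x=1, y=4), (x=0, y=5), (x=2, y=5), (x=1, y=6)
  Distance 2: (x=1, y=3), (x=0, y=4), (x=2, y=4), (x=0, y=6), (x=2, y=6), (x=1, y=7)
  Distance 3: (x=1, y=2), (x=2, y=3), (x=0, y=7), (x=2, y=7)
  Distance 4: (x=1, y=1), (x=0, y=2), (x=2, y=2)
  Distance 5: (x=1, y=0), (x=0, y=1)
  Distance 6: (x=0, y=0)
Total reachable: 21 (grid has 21 open cells total)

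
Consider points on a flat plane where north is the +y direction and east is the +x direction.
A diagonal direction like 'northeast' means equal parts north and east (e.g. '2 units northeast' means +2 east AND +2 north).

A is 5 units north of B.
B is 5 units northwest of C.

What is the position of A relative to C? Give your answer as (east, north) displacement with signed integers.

Place C at the origin (east=0, north=0).
  B is 5 units northwest of C: delta (east=-5, north=+5); B at (east=-5, north=5).
  A is 5 units north of B: delta (east=+0, north=+5); A at (east=-5, north=10).
Therefore A relative to C: (east=-5, north=10).

Answer: A is at (east=-5, north=10) relative to C.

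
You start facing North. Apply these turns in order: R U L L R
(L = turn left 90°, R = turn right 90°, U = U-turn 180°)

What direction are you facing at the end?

Answer: Final heading: South

Derivation:
Start: North
  R (right (90° clockwise)) -> East
  U (U-turn (180°)) -> West
  L (left (90° counter-clockwise)) -> South
  L (left (90° counter-clockwise)) -> East
  R (right (90° clockwise)) -> South
Final: South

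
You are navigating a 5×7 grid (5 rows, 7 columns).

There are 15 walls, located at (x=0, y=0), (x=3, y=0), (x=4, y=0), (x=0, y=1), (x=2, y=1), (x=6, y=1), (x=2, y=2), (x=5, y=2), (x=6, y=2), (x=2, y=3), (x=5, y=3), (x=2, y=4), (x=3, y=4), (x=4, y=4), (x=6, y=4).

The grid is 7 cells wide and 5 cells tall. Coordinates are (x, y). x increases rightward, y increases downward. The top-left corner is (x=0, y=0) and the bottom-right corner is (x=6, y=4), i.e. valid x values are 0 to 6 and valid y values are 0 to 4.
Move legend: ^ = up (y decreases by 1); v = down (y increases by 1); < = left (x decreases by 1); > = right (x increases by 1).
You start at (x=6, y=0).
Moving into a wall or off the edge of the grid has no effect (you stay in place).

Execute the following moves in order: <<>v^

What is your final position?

Answer: Final position: (x=6, y=0)

Derivation:
Start: (x=6, y=0)
  < (left): (x=6, y=0) -> (x=5, y=0)
  < (left): blocked, stay at (x=5, y=0)
  > (right): (x=5, y=0) -> (x=6, y=0)
  v (down): blocked, stay at (x=6, y=0)
  ^ (up): blocked, stay at (x=6, y=0)
Final: (x=6, y=0)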